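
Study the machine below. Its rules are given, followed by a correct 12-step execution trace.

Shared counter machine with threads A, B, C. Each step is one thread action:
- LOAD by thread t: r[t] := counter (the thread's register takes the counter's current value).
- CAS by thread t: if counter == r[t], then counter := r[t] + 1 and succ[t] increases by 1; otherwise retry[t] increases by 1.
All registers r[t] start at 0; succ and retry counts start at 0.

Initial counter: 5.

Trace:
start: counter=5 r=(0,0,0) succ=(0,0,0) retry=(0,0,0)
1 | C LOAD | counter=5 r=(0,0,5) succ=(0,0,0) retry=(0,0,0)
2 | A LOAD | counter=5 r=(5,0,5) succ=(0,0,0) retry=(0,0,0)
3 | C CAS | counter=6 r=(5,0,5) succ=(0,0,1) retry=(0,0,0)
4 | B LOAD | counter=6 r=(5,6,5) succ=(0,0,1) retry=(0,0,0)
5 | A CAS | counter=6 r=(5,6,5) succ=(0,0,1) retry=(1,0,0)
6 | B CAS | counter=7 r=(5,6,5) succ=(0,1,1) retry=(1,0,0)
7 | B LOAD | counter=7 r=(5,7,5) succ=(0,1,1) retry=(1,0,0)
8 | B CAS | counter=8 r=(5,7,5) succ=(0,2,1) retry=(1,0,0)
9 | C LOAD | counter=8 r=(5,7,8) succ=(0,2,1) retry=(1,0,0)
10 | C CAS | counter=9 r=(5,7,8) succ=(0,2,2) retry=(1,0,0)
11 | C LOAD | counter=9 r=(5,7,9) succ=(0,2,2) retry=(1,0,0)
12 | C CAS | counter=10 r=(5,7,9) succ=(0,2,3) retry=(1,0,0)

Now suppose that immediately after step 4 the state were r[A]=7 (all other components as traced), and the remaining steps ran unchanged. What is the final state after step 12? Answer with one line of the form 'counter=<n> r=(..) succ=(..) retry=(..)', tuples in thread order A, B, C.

state after step 4 := counter=6 r=(7,6,5) succ=(0,0,1) retry=(0,0,0)
5 | A CAS | counter=6 r=(7,6,5) succ=(0,0,1) retry=(1,0,0)
6 | B CAS | counter=7 r=(7,6,5) succ=(0,1,1) retry=(1,0,0)
7 | B LOAD | counter=7 r=(7,7,5) succ=(0,1,1) retry=(1,0,0)
8 | B CAS | counter=8 r=(7,7,5) succ=(0,2,1) retry=(1,0,0)
9 | C LOAD | counter=8 r=(7,7,8) succ=(0,2,1) retry=(1,0,0)
10 | C CAS | counter=9 r=(7,7,8) succ=(0,2,2) retry=(1,0,0)
11 | C LOAD | counter=9 r=(7,7,9) succ=(0,2,2) retry=(1,0,0)
12 | C CAS | counter=10 r=(7,7,9) succ=(0,2,3) retry=(1,0,0)

counter=10 r=(7,7,9) succ=(0,2,3) retry=(1,0,0)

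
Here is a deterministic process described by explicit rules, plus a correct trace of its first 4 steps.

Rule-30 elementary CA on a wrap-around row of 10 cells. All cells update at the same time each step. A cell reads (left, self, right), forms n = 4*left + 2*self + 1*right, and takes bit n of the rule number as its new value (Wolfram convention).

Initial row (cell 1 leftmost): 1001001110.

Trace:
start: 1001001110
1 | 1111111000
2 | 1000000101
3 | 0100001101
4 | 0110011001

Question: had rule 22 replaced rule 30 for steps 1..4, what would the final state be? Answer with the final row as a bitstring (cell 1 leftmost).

0100100000

(re-executing steps 1..4 under rule 22; state before step 1: 1001001110)
1 | 1111110000
2 | 0000001001
3 | 1000011111
4 | 0100100000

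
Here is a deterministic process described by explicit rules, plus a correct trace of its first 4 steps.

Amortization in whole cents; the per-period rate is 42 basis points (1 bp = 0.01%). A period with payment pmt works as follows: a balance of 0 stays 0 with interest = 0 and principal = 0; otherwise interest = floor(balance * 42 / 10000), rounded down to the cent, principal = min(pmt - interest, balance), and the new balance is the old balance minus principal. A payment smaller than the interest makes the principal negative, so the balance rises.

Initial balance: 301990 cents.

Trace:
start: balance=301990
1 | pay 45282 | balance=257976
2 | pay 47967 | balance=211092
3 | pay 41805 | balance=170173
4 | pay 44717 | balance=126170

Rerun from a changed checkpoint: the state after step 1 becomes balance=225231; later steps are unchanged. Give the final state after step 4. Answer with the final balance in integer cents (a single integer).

state after step 1 := balance=225231
2 | pay 47967 | balance=178209
3 | pay 41805 | balance=137152
4 | pay 44717 | balance=93011

93011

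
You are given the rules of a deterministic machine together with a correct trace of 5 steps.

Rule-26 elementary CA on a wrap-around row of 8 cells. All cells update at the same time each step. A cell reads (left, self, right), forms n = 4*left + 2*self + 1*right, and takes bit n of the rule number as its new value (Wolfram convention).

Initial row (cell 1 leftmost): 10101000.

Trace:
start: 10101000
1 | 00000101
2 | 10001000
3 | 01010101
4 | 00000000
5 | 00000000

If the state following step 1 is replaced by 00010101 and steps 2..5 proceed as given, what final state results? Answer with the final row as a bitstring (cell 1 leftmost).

00000000

state after step 1 := 00010101
2 | 10100000
3 | 00010001
4 | 10101010
5 | 00000000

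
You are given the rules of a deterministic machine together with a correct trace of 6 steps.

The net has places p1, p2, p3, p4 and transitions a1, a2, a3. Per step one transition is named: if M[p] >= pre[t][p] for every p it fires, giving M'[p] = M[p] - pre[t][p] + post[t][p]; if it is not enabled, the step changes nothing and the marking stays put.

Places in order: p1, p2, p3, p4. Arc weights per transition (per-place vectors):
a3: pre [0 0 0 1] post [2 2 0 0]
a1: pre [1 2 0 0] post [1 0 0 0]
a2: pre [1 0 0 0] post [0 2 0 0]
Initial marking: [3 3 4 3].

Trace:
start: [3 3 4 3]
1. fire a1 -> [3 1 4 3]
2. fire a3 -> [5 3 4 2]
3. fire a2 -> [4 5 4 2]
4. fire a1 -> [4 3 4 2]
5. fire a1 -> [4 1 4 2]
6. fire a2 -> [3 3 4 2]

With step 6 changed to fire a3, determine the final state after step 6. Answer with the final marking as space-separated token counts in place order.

6 3 4 1

(re-executing from step 6 with the substitution; state before step 6: [4 1 4 2])
6. fire a3 -> [6 3 4 1]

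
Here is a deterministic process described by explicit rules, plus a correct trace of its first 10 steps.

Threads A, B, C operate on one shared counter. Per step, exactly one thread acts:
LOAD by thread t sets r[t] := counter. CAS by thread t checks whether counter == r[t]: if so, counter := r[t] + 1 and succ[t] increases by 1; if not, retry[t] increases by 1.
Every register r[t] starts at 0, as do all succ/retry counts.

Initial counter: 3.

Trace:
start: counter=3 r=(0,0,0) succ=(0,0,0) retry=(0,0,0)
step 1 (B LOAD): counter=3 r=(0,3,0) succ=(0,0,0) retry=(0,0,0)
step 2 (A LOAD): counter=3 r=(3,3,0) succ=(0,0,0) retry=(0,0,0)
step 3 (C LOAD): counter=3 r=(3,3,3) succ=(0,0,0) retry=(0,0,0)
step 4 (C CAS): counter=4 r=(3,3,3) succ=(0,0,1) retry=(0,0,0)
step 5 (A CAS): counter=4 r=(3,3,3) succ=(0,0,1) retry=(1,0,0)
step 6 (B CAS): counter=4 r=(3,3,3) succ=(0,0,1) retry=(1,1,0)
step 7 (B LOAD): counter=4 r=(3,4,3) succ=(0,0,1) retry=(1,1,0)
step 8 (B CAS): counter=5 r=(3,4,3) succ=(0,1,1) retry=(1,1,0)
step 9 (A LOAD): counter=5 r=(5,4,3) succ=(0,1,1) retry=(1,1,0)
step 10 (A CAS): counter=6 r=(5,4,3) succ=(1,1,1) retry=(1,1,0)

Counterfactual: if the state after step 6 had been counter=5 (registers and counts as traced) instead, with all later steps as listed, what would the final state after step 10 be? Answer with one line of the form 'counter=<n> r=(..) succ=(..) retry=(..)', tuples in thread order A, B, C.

state after step 6 := counter=5 r=(3,3,3) succ=(0,0,1) retry=(1,1,0)
step 7 (B LOAD): counter=5 r=(3,5,3) succ=(0,0,1) retry=(1,1,0)
step 8 (B CAS): counter=6 r=(3,5,3) succ=(0,1,1) retry=(1,1,0)
step 9 (A LOAD): counter=6 r=(6,5,3) succ=(0,1,1) retry=(1,1,0)
step 10 (A CAS): counter=7 r=(6,5,3) succ=(1,1,1) retry=(1,1,0)

counter=7 r=(6,5,3) succ=(1,1,1) retry=(1,1,0)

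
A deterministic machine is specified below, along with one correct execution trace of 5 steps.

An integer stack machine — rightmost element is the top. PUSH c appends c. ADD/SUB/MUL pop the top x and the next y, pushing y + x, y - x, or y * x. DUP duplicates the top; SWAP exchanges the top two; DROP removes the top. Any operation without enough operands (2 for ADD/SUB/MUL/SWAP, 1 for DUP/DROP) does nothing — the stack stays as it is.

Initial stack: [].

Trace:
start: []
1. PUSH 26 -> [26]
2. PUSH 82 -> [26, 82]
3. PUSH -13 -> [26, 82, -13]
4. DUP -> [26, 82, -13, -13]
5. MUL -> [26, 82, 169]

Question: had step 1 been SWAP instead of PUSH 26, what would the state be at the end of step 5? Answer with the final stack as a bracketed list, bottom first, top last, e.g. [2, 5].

[82, 169]

(re-executing from step 1 with the substitution; state before step 1: [])
1. SWAP -> []
2. PUSH 82 -> [82]
3. PUSH -13 -> [82, -13]
4. DUP -> [82, -13, -13]
5. MUL -> [82, 169]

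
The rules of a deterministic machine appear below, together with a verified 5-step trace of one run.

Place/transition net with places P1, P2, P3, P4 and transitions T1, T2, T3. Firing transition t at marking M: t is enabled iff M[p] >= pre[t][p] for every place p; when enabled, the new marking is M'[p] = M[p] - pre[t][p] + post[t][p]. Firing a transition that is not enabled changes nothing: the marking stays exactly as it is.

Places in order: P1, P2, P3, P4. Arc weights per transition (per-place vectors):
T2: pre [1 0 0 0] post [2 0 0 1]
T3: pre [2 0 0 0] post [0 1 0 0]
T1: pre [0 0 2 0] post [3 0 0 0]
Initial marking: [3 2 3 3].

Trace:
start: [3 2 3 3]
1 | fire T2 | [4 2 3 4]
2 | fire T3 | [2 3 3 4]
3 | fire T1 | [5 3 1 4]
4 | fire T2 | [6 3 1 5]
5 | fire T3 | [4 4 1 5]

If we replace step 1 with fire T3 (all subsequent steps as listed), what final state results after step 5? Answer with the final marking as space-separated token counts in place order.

3 4 1 4

(re-executing from step 1 with the substitution; state before step 1: [3 2 3 3])
1 | fire T3 | [1 3 3 3]
2 | fire T3 | [1 3 3 3]
3 | fire T1 | [4 3 1 3]
4 | fire T2 | [5 3 1 4]
5 | fire T3 | [3 4 1 4]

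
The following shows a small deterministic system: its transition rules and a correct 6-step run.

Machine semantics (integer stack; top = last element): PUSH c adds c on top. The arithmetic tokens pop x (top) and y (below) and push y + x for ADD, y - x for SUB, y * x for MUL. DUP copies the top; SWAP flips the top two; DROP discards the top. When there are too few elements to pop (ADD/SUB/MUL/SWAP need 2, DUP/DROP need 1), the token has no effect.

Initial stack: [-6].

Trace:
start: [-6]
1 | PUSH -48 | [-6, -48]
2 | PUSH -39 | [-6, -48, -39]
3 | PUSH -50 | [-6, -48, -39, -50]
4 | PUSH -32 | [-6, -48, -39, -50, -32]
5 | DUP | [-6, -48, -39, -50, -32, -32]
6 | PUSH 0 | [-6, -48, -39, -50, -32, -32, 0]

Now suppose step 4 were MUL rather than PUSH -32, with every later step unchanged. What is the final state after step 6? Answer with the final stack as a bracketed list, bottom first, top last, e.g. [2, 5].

[-6, -48, 1950, 1950, 0]

(re-executing from step 4 with the substitution; state before step 4: [-6, -48, -39, -50])
4 | MUL | [-6, -48, 1950]
5 | DUP | [-6, -48, 1950, 1950]
6 | PUSH 0 | [-6, -48, 1950, 1950, 0]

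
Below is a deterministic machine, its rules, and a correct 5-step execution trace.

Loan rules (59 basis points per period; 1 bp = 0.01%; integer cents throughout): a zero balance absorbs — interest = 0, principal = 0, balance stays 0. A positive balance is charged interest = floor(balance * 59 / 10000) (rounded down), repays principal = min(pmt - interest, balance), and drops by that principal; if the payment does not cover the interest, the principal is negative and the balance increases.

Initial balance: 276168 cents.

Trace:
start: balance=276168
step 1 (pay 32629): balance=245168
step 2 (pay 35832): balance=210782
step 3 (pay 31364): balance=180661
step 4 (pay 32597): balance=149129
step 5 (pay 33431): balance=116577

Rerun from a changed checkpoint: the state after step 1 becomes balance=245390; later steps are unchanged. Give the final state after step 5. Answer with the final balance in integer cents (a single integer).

116805

state after step 1 := balance=245390
step 2 (pay 35832): balance=211005
step 3 (pay 31364): balance=180885
step 4 (pay 32597): balance=149355
step 5 (pay 33431): balance=116805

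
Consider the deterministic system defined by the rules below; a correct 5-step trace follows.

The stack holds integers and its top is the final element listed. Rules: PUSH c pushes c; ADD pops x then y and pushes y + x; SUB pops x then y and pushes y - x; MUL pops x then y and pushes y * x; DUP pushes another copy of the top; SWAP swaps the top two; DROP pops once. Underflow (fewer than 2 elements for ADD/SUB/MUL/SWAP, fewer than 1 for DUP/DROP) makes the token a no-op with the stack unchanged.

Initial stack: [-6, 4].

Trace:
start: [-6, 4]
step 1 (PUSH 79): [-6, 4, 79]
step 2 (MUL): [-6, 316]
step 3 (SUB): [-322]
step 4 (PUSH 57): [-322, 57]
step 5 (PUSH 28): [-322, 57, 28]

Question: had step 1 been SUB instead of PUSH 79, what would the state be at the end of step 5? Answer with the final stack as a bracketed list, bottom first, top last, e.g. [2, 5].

[-10, 57, 28]

(re-executing from step 1 with the substitution; state before step 1: [-6, 4])
step 1 (SUB): [-10]
step 2 (MUL): [-10]
step 3 (SUB): [-10]
step 4 (PUSH 57): [-10, 57]
step 5 (PUSH 28): [-10, 57, 28]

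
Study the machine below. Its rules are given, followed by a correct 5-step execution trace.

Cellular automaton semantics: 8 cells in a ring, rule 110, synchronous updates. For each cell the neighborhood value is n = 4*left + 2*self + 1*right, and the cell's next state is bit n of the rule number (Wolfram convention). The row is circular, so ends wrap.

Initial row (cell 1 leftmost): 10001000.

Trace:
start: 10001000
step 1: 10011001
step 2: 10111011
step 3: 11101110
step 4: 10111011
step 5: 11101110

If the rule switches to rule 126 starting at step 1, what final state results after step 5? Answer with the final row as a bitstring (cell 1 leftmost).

11011101

(re-executing steps 1..5 under rule 126; state before step 1: 10001000)
step 1: 11011101
step 2: 01110111
step 3: 11011101
step 4: 01110111
step 5: 11011101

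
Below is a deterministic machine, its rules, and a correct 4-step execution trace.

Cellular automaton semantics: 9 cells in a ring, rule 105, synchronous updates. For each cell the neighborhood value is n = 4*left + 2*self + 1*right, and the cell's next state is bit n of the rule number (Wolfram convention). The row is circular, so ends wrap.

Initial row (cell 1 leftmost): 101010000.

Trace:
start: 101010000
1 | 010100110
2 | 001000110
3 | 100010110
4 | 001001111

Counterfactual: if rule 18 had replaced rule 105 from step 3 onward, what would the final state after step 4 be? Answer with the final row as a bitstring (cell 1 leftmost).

(re-executing steps 3..4 under rule 18; state before step 3: 001000110)
3 | 010101001
4 | 000000110

000000110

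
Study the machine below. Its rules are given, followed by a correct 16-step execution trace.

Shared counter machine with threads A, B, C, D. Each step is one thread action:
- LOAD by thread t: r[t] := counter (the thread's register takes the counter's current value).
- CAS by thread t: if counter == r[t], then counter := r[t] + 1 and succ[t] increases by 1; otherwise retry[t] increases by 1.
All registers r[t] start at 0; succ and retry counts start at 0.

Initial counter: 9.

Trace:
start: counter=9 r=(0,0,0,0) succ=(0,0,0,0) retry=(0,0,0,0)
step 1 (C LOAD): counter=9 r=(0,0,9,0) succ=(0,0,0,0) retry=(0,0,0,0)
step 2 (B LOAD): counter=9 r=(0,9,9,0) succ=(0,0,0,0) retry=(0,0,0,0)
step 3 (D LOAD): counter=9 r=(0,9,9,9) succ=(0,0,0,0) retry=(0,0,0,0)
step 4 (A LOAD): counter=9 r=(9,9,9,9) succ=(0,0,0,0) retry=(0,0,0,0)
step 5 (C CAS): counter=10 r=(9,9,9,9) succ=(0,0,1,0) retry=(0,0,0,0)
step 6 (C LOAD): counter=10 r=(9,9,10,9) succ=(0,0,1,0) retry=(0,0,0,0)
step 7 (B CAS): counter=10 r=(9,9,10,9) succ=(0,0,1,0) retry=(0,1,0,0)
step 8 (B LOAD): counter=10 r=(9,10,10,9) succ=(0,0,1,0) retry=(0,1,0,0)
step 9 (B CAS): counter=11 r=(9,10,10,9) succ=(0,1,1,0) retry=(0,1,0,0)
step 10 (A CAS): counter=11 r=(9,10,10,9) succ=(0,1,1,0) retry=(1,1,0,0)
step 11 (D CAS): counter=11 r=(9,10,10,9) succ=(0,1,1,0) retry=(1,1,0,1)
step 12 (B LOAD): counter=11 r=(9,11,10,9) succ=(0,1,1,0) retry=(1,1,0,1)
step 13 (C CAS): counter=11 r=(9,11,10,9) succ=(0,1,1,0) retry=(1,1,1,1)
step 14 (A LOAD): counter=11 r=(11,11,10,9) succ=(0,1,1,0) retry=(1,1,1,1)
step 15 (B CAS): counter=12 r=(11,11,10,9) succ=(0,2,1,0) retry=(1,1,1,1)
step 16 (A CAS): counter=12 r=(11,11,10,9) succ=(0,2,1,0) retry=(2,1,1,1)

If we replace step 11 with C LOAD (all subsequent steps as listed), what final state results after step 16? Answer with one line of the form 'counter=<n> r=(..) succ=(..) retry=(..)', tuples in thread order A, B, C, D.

counter=13 r=(12,11,11,9) succ=(1,1,2,0) retry=(1,2,0,0)

(re-executing from step 11 with the substitution; state before step 11: counter=11 r=(9,10,10,9) succ=(0,1,1,0) retry=(1,1,0,0))
step 11 (C LOAD): counter=11 r=(9,10,11,9) succ=(0,1,1,0) retry=(1,1,0,0)
step 12 (B LOAD): counter=11 r=(9,11,11,9) succ=(0,1,1,0) retry=(1,1,0,0)
step 13 (C CAS): counter=12 r=(9,11,11,9) succ=(0,1,2,0) retry=(1,1,0,0)
step 14 (A LOAD): counter=12 r=(12,11,11,9) succ=(0,1,2,0) retry=(1,1,0,0)
step 15 (B CAS): counter=12 r=(12,11,11,9) succ=(0,1,2,0) retry=(1,2,0,0)
step 16 (A CAS): counter=13 r=(12,11,11,9) succ=(1,1,2,0) retry=(1,2,0,0)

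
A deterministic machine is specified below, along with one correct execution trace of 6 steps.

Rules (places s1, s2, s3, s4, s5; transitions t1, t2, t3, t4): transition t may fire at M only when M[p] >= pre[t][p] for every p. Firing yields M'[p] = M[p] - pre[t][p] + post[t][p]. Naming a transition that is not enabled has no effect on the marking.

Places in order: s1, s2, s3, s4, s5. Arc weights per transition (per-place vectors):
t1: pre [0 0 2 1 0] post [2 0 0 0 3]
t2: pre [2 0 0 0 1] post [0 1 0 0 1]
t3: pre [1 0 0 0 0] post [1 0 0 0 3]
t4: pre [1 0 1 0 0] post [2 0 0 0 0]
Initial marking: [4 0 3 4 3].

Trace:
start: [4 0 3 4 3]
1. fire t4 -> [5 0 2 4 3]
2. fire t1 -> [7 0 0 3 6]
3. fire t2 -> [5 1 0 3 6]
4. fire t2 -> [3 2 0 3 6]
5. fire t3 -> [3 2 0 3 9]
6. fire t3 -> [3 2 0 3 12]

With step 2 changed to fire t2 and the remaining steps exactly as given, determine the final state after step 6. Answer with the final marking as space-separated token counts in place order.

1 2 2 4 9

(re-executing from step 2 with the substitution; state before step 2: [5 0 2 4 3])
2. fire t2 -> [3 1 2 4 3]
3. fire t2 -> [1 2 2 4 3]
4. fire t2 -> [1 2 2 4 3]
5. fire t3 -> [1 2 2 4 6]
6. fire t3 -> [1 2 2 4 9]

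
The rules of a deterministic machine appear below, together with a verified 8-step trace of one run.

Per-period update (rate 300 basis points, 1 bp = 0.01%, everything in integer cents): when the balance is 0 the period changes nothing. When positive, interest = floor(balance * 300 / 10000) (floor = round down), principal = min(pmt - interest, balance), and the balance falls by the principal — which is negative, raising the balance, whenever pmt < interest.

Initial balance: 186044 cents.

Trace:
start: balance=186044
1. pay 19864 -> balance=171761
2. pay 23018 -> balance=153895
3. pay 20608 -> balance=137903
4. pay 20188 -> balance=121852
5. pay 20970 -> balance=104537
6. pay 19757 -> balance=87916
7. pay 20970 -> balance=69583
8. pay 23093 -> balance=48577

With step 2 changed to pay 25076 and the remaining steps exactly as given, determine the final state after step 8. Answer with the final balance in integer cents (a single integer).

(re-executing from step 2 with the substitution; state before step 2: balance=171761)
2. pay 25076 -> balance=151837
3. pay 20608 -> balance=135784
4. pay 20188 -> balance=119669
5. pay 20970 -> balance=102289
6. pay 19757 -> balance=85600
7. pay 20970 -> balance=67198
8. pay 23093 -> balance=46120

46120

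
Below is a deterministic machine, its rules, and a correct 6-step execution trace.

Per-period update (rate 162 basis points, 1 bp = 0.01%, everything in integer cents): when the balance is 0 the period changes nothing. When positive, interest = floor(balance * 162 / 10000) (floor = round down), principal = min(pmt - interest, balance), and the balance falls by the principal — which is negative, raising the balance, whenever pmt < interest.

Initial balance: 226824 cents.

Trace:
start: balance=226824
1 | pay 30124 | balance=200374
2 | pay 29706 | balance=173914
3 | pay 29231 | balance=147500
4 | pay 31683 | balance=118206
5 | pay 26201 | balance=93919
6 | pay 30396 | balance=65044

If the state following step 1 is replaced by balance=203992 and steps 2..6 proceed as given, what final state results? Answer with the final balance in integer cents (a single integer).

68964

state after step 1 := balance=203992
2 | pay 29706 | balance=177590
3 | pay 29231 | balance=151235
4 | pay 31683 | balance=122002
5 | pay 26201 | balance=97777
6 | pay 30396 | balance=68964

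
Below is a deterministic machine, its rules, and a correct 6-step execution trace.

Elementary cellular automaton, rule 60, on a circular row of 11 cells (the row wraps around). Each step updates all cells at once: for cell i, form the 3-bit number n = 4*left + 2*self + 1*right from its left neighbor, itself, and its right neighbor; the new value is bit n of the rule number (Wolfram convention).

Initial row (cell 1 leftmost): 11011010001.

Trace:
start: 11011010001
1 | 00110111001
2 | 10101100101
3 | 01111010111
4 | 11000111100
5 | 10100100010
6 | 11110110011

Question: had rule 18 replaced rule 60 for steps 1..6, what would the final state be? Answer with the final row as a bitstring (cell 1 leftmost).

(re-executing steps 1..6 under rule 18; state before step 1: 11011010001)
1 | 00000001010
2 | 00000010001
3 | 10000101010
4 | 01001000000
5 | 10110100000
6 | 00000010001

00000010001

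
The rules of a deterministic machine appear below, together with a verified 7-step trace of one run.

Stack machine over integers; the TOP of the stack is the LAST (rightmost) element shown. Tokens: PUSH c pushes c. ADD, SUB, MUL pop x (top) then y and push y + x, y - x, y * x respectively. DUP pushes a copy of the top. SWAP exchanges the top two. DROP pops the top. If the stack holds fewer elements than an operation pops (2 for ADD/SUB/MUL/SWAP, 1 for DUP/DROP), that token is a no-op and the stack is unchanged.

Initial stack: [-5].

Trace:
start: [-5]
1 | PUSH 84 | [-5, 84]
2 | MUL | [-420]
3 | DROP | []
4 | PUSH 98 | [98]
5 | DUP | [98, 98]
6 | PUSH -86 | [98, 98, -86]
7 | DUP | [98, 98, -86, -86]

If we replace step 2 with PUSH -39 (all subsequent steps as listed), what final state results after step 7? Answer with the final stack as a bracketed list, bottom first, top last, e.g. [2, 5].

[-5, 84, 98, 98, -86, -86]

(re-executing from step 2 with the substitution; state before step 2: [-5, 84])
2 | PUSH -39 | [-5, 84, -39]
3 | DROP | [-5, 84]
4 | PUSH 98 | [-5, 84, 98]
5 | DUP | [-5, 84, 98, 98]
6 | PUSH -86 | [-5, 84, 98, 98, -86]
7 | DUP | [-5, 84, 98, 98, -86, -86]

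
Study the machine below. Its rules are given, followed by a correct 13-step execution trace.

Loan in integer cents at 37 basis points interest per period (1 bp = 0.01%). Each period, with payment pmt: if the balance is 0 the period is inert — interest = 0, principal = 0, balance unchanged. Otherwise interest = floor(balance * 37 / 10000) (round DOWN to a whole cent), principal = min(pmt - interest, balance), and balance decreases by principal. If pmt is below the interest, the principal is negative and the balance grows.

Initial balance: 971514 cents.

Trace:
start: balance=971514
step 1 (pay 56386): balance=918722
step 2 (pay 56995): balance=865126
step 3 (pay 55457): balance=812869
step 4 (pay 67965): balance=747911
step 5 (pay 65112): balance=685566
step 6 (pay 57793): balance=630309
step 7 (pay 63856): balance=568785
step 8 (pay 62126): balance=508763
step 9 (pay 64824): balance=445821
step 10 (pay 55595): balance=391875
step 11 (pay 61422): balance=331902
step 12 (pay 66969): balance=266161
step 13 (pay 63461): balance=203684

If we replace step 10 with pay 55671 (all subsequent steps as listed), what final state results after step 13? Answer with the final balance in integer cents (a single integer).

(re-executing from step 10 with the substitution; state before step 10: balance=445821)
step 10 (pay 55671): balance=391799
step 11 (pay 61422): balance=331826
step 12 (pay 66969): balance=266084
step 13 (pay 63461): balance=203607

203607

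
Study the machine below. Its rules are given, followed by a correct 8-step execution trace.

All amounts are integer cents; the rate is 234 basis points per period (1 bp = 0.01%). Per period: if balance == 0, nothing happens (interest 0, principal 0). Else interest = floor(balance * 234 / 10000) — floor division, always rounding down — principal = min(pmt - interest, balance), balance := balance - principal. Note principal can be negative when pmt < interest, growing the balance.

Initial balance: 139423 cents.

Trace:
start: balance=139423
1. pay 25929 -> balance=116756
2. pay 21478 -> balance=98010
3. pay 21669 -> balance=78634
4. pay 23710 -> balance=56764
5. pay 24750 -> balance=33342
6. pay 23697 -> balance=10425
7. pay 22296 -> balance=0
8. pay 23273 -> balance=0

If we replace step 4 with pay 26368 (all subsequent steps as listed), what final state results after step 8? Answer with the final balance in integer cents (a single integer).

(re-executing from step 4 with the substitution; state before step 4: balance=78634)
4. pay 26368 -> balance=54106
5. pay 24750 -> balance=30622
6. pay 23697 -> balance=7641
7. pay 22296 -> balance=0
8. pay 23273 -> balance=0

0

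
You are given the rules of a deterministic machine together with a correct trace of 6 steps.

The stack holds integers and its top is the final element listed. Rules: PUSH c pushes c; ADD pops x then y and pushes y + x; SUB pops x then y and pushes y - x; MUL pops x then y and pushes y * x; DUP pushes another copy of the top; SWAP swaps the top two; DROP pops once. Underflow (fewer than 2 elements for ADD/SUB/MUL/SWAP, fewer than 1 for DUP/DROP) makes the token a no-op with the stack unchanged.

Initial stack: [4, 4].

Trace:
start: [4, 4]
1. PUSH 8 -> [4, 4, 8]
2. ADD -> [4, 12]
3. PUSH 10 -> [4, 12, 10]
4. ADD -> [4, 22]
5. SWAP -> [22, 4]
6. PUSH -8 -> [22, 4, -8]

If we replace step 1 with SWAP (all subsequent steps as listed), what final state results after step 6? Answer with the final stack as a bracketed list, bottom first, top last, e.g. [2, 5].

(re-executing from step 1 with the substitution; state before step 1: [4, 4])
1. SWAP -> [4, 4]
2. ADD -> [8]
3. PUSH 10 -> [8, 10]
4. ADD -> [18]
5. SWAP -> [18]
6. PUSH -8 -> [18, -8]

[18, -8]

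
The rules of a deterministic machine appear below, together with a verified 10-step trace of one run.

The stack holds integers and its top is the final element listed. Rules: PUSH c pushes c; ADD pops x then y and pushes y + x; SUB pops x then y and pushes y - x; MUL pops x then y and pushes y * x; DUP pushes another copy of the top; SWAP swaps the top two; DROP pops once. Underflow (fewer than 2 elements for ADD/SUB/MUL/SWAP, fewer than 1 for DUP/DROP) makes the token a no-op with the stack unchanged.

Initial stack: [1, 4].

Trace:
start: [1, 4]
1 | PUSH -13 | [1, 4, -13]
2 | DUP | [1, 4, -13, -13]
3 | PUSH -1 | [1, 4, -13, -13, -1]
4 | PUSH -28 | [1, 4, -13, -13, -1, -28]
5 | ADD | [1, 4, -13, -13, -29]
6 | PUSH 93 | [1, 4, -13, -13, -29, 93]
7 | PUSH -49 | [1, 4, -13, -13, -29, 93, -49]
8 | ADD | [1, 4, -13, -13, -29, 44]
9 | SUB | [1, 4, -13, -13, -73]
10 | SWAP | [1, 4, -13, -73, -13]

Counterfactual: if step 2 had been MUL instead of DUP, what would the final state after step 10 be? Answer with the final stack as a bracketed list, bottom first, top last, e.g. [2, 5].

(re-executing from step 2 with the substitution; state before step 2: [1, 4, -13])
2 | MUL | [1, -52]
3 | PUSH -1 | [1, -52, -1]
4 | PUSH -28 | [1, -52, -1, -28]
5 | ADD | [1, -52, -29]
6 | PUSH 93 | [1, -52, -29, 93]
7 | PUSH -49 | [1, -52, -29, 93, -49]
8 | ADD | [1, -52, -29, 44]
9 | SUB | [1, -52, -73]
10 | SWAP | [1, -73, -52]

[1, -73, -52]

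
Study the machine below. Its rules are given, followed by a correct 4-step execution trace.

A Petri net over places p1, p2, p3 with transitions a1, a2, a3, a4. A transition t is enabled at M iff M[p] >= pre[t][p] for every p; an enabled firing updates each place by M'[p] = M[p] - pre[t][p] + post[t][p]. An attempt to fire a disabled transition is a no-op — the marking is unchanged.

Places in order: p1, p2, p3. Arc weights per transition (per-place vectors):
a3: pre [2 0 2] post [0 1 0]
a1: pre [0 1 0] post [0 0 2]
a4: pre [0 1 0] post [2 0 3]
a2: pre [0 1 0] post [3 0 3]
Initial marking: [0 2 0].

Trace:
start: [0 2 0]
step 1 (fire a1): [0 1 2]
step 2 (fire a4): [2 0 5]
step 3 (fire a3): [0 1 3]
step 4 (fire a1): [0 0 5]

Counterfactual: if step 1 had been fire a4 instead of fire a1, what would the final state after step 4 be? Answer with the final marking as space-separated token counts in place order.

(re-executing from step 1 with the substitution; state before step 1: [0 2 0])
step 1 (fire a4): [2 1 3]
step 2 (fire a4): [4 0 6]
step 3 (fire a3): [2 1 4]
step 4 (fire a1): [2 0 6]

2 0 6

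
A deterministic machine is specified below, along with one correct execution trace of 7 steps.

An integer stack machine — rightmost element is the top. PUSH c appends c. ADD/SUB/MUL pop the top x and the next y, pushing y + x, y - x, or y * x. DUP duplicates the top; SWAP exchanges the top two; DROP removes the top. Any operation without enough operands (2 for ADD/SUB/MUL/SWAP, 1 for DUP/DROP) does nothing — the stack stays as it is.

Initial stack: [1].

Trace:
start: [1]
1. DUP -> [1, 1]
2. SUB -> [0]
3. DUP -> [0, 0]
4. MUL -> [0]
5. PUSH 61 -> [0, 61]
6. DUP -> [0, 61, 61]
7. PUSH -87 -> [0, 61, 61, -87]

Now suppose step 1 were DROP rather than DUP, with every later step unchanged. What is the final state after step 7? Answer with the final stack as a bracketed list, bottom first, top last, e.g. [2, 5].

(re-executing from step 1 with the substitution; state before step 1: [1])
1. DROP -> []
2. SUB -> []
3. DUP -> []
4. MUL -> []
5. PUSH 61 -> [61]
6. DUP -> [61, 61]
7. PUSH -87 -> [61, 61, -87]

[61, 61, -87]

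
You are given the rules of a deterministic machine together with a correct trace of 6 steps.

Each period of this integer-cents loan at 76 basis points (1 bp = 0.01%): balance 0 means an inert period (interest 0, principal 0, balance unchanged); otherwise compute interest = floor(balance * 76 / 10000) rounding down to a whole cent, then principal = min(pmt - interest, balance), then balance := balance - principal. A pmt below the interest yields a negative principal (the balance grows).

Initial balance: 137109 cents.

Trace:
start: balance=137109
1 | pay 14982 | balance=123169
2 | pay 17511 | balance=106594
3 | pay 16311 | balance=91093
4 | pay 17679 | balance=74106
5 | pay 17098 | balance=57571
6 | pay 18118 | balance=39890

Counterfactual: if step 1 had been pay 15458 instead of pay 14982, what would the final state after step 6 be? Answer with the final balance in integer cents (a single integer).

39394

(re-executing from step 1 with the substitution; state before step 1: balance=137109)
1 | pay 15458 | balance=122693
2 | pay 17511 | balance=106114
3 | pay 16311 | balance=90609
4 | pay 17679 | balance=73618
5 | pay 17098 | balance=57079
6 | pay 18118 | balance=39394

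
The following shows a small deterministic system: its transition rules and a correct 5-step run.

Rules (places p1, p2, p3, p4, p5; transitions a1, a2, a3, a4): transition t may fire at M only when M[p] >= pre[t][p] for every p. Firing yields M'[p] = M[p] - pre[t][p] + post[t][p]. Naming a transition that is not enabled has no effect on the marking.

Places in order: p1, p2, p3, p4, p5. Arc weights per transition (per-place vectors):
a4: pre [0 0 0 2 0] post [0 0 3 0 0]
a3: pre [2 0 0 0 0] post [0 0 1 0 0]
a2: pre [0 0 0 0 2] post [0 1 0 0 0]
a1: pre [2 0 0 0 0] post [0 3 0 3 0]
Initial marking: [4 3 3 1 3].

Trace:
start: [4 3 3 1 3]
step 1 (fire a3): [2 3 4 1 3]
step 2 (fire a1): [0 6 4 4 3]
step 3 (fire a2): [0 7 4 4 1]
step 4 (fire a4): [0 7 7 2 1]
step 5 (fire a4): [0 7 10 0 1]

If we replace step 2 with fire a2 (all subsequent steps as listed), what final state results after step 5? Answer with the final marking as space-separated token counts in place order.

2 4 4 1 1

(re-executing from step 2 with the substitution; state before step 2: [2 3 4 1 3])
step 2 (fire a2): [2 4 4 1 1]
step 3 (fire a2): [2 4 4 1 1]
step 4 (fire a4): [2 4 4 1 1]
step 5 (fire a4): [2 4 4 1 1]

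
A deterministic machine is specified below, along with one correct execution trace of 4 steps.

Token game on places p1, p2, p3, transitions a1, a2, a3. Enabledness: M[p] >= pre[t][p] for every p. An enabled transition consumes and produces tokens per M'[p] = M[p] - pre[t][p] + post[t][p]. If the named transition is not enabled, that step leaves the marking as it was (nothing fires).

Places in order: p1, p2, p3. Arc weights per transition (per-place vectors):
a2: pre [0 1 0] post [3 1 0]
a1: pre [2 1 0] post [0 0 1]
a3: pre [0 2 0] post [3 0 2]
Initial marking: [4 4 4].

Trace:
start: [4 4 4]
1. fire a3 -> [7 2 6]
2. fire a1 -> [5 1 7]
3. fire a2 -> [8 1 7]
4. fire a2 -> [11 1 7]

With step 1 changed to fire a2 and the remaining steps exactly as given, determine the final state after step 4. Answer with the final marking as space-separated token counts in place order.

(re-executing from step 1 with the substitution; state before step 1: [4 4 4])
1. fire a2 -> [7 4 4]
2. fire a1 -> [5 3 5]
3. fire a2 -> [8 3 5]
4. fire a2 -> [11 3 5]

11 3 5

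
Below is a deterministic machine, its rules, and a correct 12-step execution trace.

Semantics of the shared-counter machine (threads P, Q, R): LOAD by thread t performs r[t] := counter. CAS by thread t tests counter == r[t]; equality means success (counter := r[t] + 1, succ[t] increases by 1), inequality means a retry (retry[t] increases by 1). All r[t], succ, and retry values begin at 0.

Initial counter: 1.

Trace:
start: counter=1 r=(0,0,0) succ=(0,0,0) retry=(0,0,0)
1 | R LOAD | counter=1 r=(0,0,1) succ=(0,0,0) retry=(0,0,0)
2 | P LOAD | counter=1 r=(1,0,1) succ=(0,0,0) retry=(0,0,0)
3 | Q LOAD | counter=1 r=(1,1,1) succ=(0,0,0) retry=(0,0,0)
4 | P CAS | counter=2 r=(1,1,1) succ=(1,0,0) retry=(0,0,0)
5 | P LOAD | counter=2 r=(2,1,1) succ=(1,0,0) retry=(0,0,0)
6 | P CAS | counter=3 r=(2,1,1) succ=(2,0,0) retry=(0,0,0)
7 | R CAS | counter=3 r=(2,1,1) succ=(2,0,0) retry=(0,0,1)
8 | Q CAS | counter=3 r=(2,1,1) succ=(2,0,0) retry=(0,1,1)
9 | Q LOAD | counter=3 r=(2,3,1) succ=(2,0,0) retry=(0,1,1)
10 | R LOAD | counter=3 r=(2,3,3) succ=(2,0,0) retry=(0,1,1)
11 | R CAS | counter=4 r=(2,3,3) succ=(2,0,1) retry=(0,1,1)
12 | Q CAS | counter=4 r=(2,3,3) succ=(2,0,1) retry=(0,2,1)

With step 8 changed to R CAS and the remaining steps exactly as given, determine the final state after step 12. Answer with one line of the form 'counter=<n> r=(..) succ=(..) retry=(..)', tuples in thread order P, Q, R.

(re-executing from step 8 with the substitution; state before step 8: counter=3 r=(2,1,1) succ=(2,0,0) retry=(0,0,1))
8 | R CAS | counter=3 r=(2,1,1) succ=(2,0,0) retry=(0,0,2)
9 | Q LOAD | counter=3 r=(2,3,1) succ=(2,0,0) retry=(0,0,2)
10 | R LOAD | counter=3 r=(2,3,3) succ=(2,0,0) retry=(0,0,2)
11 | R CAS | counter=4 r=(2,3,3) succ=(2,0,1) retry=(0,0,2)
12 | Q CAS | counter=4 r=(2,3,3) succ=(2,0,1) retry=(0,1,2)

counter=4 r=(2,3,3) succ=(2,0,1) retry=(0,1,2)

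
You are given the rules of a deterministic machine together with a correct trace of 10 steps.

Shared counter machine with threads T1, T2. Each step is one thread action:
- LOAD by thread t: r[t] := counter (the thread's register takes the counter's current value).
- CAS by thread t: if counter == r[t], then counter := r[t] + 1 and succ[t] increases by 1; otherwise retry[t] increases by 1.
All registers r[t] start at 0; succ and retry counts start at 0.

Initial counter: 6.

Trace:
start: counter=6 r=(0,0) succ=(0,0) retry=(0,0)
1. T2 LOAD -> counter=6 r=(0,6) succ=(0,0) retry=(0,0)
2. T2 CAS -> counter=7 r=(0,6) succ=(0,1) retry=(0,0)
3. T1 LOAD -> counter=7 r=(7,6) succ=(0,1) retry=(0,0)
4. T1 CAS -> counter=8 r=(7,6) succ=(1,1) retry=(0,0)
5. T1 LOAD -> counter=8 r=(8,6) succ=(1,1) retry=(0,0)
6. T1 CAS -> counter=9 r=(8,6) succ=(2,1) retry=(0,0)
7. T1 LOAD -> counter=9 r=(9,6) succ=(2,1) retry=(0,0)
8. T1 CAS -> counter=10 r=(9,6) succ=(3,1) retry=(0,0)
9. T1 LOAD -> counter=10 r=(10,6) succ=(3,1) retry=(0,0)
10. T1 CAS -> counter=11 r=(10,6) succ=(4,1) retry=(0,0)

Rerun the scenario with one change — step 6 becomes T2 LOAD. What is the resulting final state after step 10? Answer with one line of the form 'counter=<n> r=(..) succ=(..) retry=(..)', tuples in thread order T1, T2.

(re-executing from step 6 with the substitution; state before step 6: counter=8 r=(8,6) succ=(1,1) retry=(0,0))
6. T2 LOAD -> counter=8 r=(8,8) succ=(1,1) retry=(0,0)
7. T1 LOAD -> counter=8 r=(8,8) succ=(1,1) retry=(0,0)
8. T1 CAS -> counter=9 r=(8,8) succ=(2,1) retry=(0,0)
9. T1 LOAD -> counter=9 r=(9,8) succ=(2,1) retry=(0,0)
10. T1 CAS -> counter=10 r=(9,8) succ=(3,1) retry=(0,0)

counter=10 r=(9,8) succ=(3,1) retry=(0,0)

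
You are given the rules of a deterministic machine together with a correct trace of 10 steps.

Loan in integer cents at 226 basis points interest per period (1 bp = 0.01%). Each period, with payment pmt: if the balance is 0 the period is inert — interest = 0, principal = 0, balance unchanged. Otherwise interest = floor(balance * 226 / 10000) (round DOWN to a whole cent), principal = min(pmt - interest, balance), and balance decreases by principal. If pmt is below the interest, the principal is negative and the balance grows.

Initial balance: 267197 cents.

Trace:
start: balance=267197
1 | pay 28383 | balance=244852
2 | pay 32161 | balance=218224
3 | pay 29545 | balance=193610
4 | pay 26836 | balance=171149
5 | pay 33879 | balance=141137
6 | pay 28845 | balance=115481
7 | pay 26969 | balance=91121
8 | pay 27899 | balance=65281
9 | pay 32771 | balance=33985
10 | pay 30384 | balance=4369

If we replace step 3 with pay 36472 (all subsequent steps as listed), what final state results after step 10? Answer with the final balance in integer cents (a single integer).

(re-executing from step 3 with the substitution; state before step 3: balance=218224)
3 | pay 36472 | balance=186683
4 | pay 26836 | balance=164066
5 | pay 33879 | balance=133894
6 | pay 28845 | balance=108075
7 | pay 26969 | balance=83548
8 | pay 27899 | balance=57537
9 | pay 32771 | balance=26066
10 | pay 30384 | balance=0

0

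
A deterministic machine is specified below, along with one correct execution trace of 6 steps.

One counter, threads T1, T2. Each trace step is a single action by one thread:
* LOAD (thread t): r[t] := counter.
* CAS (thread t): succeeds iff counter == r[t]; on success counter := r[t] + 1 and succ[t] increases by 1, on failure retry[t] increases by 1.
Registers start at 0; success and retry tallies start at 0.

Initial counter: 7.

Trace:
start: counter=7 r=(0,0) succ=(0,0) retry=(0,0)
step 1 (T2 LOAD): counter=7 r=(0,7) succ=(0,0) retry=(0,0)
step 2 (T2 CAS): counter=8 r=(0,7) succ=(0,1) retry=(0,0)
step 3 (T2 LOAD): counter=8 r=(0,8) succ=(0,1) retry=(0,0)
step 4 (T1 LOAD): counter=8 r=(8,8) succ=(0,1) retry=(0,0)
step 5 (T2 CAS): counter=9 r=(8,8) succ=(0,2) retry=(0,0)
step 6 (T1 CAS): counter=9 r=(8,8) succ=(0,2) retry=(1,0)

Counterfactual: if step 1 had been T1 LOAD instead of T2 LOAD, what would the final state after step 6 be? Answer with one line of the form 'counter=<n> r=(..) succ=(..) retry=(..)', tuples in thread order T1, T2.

counter=8 r=(7,7) succ=(0,1) retry=(1,1)

(re-executing from step 1 with the substitution; state before step 1: counter=7 r=(0,0) succ=(0,0) retry=(0,0))
step 1 (T1 LOAD): counter=7 r=(7,0) succ=(0,0) retry=(0,0)
step 2 (T2 CAS): counter=7 r=(7,0) succ=(0,0) retry=(0,1)
step 3 (T2 LOAD): counter=7 r=(7,7) succ=(0,0) retry=(0,1)
step 4 (T1 LOAD): counter=7 r=(7,7) succ=(0,0) retry=(0,1)
step 5 (T2 CAS): counter=8 r=(7,7) succ=(0,1) retry=(0,1)
step 6 (T1 CAS): counter=8 r=(7,7) succ=(0,1) retry=(1,1)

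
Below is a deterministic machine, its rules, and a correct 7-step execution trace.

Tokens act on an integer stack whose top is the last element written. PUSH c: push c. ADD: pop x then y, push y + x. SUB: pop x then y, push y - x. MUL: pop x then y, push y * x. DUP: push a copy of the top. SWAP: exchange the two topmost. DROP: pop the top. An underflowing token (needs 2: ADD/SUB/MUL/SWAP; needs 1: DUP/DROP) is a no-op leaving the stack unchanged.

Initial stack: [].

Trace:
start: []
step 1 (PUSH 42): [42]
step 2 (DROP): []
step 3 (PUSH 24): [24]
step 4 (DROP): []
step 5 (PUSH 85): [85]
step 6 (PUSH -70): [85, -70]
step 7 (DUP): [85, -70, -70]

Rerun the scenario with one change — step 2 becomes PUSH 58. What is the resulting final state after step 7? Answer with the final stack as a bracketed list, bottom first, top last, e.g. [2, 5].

(re-executing from step 2 with the substitution; state before step 2: [42])
step 2 (PUSH 58): [42, 58]
step 3 (PUSH 24): [42, 58, 24]
step 4 (DROP): [42, 58]
step 5 (PUSH 85): [42, 58, 85]
step 6 (PUSH -70): [42, 58, 85, -70]
step 7 (DUP): [42, 58, 85, -70, -70]

[42, 58, 85, -70, -70]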